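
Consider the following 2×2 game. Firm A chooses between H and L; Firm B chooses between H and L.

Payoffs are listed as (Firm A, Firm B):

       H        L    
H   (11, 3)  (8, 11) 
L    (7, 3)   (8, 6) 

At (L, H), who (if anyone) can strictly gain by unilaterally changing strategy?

Firm A at (L, H) earns 7; deviating to H yields 11 — a strict improvement.
Firm B earns 3; deviating to L yields 6 — a strict improvement.
Both Firm A and Firm B have strictly profitable deviations.

Both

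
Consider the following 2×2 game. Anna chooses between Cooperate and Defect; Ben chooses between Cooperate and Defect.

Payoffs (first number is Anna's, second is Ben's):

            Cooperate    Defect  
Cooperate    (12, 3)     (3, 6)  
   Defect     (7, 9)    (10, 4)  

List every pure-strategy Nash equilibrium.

(Cooperate, Cooperate): Ben prefers Defect (6 > 3) — not an equilibrium.
(Cooperate, Defect): Anna prefers Defect (10 > 3) — not an equilibrium.
(Defect, Cooperate): Anna prefers Cooperate (12 > 7) — not an equilibrium.
(Defect, Defect): Ben prefers Cooperate (9 > 4) — not an equilibrium.

none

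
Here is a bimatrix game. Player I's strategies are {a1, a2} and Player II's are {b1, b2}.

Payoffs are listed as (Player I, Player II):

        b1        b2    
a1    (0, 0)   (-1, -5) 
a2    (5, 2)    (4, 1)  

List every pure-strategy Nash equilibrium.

(a1, b1): Player I prefers a2 (5 > 0) — not an equilibrium.
(a1, b2): Player I prefers a2 (4 > -1); Player II prefers b1 (0 > -5) — not an equilibrium.
(a2, b1): Player I gets 5 ≥ 0 from a1, and Player II gets 2 ≥ 1 from b2 — Nash equilibrium.
(a2, b2): Player II prefers b1 (2 > 1) — not an equilibrium.

(a2, b1)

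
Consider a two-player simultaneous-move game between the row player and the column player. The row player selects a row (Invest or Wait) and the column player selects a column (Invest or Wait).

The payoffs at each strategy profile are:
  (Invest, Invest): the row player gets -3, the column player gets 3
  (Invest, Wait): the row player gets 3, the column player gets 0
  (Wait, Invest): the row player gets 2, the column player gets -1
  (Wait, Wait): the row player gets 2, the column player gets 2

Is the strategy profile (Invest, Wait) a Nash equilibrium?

No

At (Invest, Wait), the row player earns 3; switching to Wait would give 2, so the row player has no profitable deviation.
The column player earns 0; switching to Invest would give 3, so the column player would deviate.
Since at least one player can profitably deviate, this is not a Nash equilibrium.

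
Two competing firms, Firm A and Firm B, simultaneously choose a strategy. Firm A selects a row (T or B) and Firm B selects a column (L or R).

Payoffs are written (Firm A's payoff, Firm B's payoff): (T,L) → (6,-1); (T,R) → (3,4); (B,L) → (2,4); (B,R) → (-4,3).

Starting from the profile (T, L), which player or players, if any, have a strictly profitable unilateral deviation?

Firm A at (T, L) earns 6; deviating to B yields 2 — not better.
Firm B earns -1; deviating to R yields 4 — a strict improvement.
Only Firm B has a strictly profitable deviation.

Firm B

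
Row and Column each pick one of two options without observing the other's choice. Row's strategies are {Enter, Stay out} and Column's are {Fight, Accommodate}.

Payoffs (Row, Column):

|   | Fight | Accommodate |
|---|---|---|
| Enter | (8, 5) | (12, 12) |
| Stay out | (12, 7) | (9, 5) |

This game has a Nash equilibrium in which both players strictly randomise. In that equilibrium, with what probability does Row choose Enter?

Let x be the probability that Row plays Enter. In a completely mixed equilibrium, Column must be indifferent between Fight and Accommodate.
Column's expected payoff from Fight is 5x + 7(1−x); from Accommodate it is 12x + 5(1−x).
Setting these equal: −2x + 7 = 7x + 5, so x = 2/9.

2/9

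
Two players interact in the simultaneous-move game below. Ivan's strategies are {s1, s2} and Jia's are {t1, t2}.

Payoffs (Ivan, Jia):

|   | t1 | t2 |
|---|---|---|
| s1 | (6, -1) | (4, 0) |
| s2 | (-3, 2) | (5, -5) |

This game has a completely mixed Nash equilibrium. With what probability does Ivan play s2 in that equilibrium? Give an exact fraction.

1/8

Let x be the probability that Ivan plays s1. In a completely mixed equilibrium, Jia must be indifferent between t1 and t2.
Jia's expected payoff from t1 is −x + 2(1−x); from t2 it is −5(1−x).
Setting these equal: −3x + 2 = 5x − 5, so x = 7/8.
Therefore Ivan plays s2 with probability 1 − 7/8 = 1/8.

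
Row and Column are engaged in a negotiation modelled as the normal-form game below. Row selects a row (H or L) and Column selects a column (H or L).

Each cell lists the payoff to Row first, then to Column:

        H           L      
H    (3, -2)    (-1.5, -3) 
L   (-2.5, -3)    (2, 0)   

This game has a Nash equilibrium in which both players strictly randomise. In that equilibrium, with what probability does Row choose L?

1/4

Let p be the probability that Row plays H. In a completely mixed equilibrium, Column must be indifferent between H and L.
Column's expected payoff from H is −2p − 3(1−p); from L it is −3p.
Setting these equal: p − 3 = −3p, so p = 3/4.
Therefore Row plays L with probability 1 − 3/4 = 1/4.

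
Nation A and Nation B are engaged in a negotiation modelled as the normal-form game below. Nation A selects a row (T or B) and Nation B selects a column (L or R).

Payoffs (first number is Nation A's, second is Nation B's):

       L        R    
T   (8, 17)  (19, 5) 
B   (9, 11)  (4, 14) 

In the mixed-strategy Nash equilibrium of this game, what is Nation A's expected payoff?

First find y, the probability Nation B plays L, from Nation A's indifference between T and B: 8y + 19(1−y) = 9y + 4(1−y), giving y = 15/16.
Since Nation A is indifferent in equilibrium, Nation A's expected payoff equals the payoff from either row against (15/16, 1/16). Using T: 8(15/16) + 19(1/16) = 139/16.

139/16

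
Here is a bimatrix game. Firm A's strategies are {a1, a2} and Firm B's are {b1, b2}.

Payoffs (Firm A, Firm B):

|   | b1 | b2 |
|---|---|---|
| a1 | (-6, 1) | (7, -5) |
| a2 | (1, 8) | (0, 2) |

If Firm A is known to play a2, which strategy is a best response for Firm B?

b1

Against a2, Firm B earns 8 from b1 and 2 from b2.
So b1 is the best response.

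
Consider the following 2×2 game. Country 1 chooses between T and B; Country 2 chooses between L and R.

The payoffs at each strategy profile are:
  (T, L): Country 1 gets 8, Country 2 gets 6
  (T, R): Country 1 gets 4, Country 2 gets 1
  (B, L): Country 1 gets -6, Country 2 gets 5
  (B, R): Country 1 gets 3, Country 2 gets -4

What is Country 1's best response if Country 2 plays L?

T

Against L, Country 1 earns 8 from T and -6 from B.
So T is the best response.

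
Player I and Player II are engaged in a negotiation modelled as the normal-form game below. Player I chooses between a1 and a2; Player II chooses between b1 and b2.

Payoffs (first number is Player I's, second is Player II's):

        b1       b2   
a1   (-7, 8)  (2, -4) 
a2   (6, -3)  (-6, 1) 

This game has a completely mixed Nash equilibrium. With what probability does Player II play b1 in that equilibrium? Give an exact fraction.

Let y be the probability that Player II plays b1. In a completely mixed equilibrium, Player I must be indifferent between a1 and a2.
Player I's expected payoff from a1 is −7y + 2(1−y); from a2 it is 6y − 6(1−y).
Setting these equal: −9y + 2 = 12y − 6, so y = 8/21.

8/21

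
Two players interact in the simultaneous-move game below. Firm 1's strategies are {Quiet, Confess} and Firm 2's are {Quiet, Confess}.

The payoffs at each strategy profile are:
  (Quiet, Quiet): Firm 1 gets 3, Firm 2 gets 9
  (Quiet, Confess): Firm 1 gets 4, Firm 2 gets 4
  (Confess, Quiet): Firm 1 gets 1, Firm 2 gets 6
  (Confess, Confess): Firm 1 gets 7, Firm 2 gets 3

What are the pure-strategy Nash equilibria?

(Quiet, Quiet): Firm 1 gets 3 ≥ 1 from Confess, and Firm 2 gets 9 ≥ 4 from Confess — Nash equilibrium.
(Quiet, Confess): Firm 1 prefers Confess (7 > 4); Firm 2 prefers Quiet (9 > 4) — not an equilibrium.
(Confess, Quiet): Firm 1 prefers Quiet (3 > 1) — not an equilibrium.
(Confess, Confess): Firm 2 prefers Quiet (6 > 3) — not an equilibrium.

(Quiet, Quiet)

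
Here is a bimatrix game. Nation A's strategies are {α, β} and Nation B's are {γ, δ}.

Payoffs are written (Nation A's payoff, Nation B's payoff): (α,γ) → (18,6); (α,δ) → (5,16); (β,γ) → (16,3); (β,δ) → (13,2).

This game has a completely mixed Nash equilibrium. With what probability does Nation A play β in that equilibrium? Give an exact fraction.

10/11

Let p be the probability that Nation A plays α. In a completely mixed equilibrium, Nation B must be indifferent between γ and δ.
Nation B's expected payoff from γ is 6p + 3(1−p); from δ it is 16p + 2(1−p).
Setting these equal: 3p + 3 = 14p + 2, so p = 1/11.
Therefore Nation A plays β with probability 1 − 1/11 = 10/11.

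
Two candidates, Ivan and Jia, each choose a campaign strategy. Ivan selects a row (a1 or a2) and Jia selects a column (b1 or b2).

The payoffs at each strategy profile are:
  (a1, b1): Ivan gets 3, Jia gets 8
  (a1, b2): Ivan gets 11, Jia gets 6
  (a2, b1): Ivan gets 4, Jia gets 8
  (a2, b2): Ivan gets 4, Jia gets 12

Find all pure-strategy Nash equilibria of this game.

(a1, b1): Ivan prefers a2 (4 > 3) — not an equilibrium.
(a1, b2): Jia prefers b1 (8 > 6) — not an equilibrium.
(a2, b1): Jia prefers b2 (12 > 8) — not an equilibrium.
(a2, b2): Ivan prefers a1 (11 > 4) — not an equilibrium.

none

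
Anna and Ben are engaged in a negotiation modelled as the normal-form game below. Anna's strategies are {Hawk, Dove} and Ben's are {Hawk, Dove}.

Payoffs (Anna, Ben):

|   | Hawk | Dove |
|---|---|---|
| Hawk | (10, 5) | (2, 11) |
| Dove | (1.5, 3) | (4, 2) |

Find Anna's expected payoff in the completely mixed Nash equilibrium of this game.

74/21

First find q, the probability Ben plays Hawk, from Anna's indifference between Hawk and Dove: 10q + 2(1−q) = 1.5q + 4(1−q), giving q = 4/21.
Since Anna is indifferent in equilibrium, Anna's expected payoff equals the payoff from either row against (4/21, 17/21). Using Hawk: 10(4/21) + 2(17/21) = 74/21.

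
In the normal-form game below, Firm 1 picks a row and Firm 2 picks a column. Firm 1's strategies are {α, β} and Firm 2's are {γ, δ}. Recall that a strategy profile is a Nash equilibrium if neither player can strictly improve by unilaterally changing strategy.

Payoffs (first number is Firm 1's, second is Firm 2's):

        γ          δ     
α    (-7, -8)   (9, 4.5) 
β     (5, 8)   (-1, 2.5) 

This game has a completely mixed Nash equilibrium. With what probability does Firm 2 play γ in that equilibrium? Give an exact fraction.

5/11

Let y be the probability that Firm 2 plays γ. In a completely mixed equilibrium, Firm 1 must be indifferent between α and β.
Firm 1's expected payoff from α is −7y + 9(1−y); from β it is 5y − (1−y).
Setting these equal: −16y + 9 = 6y − 1, so y = 5/11.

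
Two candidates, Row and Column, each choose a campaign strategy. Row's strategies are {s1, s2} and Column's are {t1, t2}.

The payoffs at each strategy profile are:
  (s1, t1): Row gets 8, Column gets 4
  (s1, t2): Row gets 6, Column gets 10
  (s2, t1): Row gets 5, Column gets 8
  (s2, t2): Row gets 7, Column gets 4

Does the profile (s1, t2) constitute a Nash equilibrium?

At (s1, t2), Row earns 6; switching to s2 would give 7, so Row would deviate.
Column earns 10; switching to t1 would give 4, so Column has no profitable deviation.
Since at least one player can profitably deviate, this is not a Nash equilibrium.

No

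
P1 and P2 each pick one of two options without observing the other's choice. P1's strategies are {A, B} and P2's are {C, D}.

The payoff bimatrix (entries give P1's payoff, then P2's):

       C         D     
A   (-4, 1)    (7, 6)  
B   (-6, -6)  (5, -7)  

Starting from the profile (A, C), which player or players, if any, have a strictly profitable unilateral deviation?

P2

P1 at (A, C) earns -4; deviating to B yields -6 — not better.
P2 earns 1; deviating to D yields 6 — a strict improvement.
Only P2 has a strictly profitable deviation.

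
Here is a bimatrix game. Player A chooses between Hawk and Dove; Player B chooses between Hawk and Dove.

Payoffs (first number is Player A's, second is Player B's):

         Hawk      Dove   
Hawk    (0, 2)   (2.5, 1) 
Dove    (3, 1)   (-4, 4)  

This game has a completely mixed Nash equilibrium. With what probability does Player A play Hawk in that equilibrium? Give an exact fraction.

3/4

Let x be the probability that Player A plays Hawk. In a completely mixed equilibrium, Player B must be indifferent between Hawk and Dove.
Player B's expected payoff from Hawk is 2x + (1−x); from Dove it is x + 4(1−x).
Setting these equal: x + 1 = −3x + 4, so x = 3/4.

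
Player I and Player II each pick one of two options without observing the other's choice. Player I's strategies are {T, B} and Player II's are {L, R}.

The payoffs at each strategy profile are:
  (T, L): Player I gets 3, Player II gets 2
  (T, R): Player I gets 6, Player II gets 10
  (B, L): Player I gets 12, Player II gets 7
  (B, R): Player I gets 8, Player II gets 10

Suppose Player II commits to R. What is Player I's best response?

B

Against R, Player I earns 6 from T and 8 from B.
So B is the best response.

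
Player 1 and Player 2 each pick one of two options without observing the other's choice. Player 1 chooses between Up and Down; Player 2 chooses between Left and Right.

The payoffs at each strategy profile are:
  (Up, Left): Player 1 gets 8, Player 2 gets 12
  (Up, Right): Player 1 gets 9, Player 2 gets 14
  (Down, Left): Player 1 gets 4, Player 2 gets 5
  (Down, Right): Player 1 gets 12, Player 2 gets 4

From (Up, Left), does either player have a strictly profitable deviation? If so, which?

Player 1 at (Up, Left) earns 8; deviating to Down yields 4 — not better.
Player 2 earns 12; deviating to Right yields 14 — a strict improvement.
Only Player 2 has a strictly profitable deviation.

Player 2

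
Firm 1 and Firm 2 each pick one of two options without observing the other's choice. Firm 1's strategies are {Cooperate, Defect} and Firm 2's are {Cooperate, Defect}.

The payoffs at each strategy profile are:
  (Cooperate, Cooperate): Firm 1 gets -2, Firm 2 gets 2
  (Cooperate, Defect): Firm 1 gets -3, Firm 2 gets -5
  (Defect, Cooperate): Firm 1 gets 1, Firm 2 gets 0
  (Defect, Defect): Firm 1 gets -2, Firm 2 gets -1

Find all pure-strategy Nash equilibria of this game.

(Cooperate, Cooperate): Firm 1 prefers Defect (1 > -2) — not an equilibrium.
(Cooperate, Defect): Firm 1 prefers Defect (-2 > -3); Firm 2 prefers Cooperate (2 > -5) — not an equilibrium.
(Defect, Cooperate): Firm 1 gets 1 ≥ -2 from Cooperate, and Firm 2 gets 0 ≥ -1 from Defect — Nash equilibrium.
(Defect, Defect): Firm 2 prefers Cooperate (0 > -1) — not an equilibrium.

(Defect, Cooperate)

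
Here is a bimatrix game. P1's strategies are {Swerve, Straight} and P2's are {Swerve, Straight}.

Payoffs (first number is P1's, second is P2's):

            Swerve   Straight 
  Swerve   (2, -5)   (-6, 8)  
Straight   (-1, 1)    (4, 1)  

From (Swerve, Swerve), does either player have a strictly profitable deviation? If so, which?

P2

P1 at (Swerve, Swerve) earns 2; deviating to Straight yields -1 — not better.
P2 earns -5; deviating to Straight yields 8 — a strict improvement.
Only P2 has a strictly profitable deviation.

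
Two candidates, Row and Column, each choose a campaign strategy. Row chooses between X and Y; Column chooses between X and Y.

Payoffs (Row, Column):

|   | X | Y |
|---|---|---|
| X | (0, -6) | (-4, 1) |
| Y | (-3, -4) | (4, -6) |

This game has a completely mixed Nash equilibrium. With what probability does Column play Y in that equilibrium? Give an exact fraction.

3/11

Let c be the probability that Column plays X. In a completely mixed equilibrium, Row must be indifferent between X and Y.
Row's expected payoff from X is −4(1−c); from Y it is −3c + 4(1−c).
Setting these equal: 4c − 4 = −7c + 4, so c = 8/11.
Therefore Column plays Y with probability 1 − 8/11 = 3/11.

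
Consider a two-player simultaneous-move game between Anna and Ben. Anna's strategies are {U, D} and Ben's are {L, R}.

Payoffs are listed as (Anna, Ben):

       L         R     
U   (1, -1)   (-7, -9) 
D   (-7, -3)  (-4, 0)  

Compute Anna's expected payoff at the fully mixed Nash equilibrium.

First find y, the probability Ben plays L, from Anna's indifference between U and D: y − 7(1−y) = −7y − 4(1−y), giving y = 3/11.
Since Anna is indifferent in equilibrium, Anna's expected payoff equals the payoff from either row against (3/11, 8/11). Using U: (3/11) − 7(8/11) = -53/11.

-53/11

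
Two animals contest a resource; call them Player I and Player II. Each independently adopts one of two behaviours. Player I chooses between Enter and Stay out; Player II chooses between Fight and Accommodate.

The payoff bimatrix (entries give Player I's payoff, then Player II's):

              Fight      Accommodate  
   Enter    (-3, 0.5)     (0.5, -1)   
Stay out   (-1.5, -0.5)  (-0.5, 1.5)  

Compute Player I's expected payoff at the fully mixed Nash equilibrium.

First find y, the probability Player II plays Fight, from Player I's indifference between Enter and Stay out: −3y + 0.5(1−y) = −1.5y − 0.5(1−y), giving y = 2/5.
Since Player I is indifferent in equilibrium, Player I's expected payoff equals the payoff from either row against (2/5, 3/5). Using Enter: −3(2/5) + 0.5(3/5) = -9/10.

-9/10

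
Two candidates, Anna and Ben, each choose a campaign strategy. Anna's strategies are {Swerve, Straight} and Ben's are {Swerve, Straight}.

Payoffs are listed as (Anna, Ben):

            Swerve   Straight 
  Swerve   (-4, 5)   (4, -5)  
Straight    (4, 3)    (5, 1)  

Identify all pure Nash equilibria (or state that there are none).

(Swerve, Swerve): Anna prefers Straight (4 > -4) — not an equilibrium.
(Swerve, Straight): Anna prefers Straight (5 > 4); Ben prefers Swerve (5 > -5) — not an equilibrium.
(Straight, Swerve): Anna gets 4 ≥ -4 from Swerve, and Ben gets 3 ≥ 1 from Straight — Nash equilibrium.
(Straight, Straight): Ben prefers Swerve (3 > 1) — not an equilibrium.

(Straight, Swerve)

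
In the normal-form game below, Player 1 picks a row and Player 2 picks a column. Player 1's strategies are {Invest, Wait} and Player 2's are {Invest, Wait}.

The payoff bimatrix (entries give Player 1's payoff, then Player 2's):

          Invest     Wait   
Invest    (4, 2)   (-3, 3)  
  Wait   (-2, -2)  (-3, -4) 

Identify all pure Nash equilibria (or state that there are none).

(Invest, Invest): Player 2 prefers Wait (3 > 2) — not an equilibrium.
(Invest, Wait): Player 1 gets -3 ≥ -3 from Wait, and Player 2 gets 3 ≥ 2 from Invest — Nash equilibrium.
(Wait, Invest): Player 1 prefers Invest (4 > -2) — not an equilibrium.
(Wait, Wait): Player 2 prefers Invest (-2 > -4) — not an equilibrium.

(Invest, Wait)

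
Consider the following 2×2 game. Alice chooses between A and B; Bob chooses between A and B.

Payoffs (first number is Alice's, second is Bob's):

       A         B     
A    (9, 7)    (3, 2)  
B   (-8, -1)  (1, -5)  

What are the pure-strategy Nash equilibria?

(A, A)

(A, A): Alice gets 9 ≥ -8 from B, and Bob gets 7 ≥ 2 from B — Nash equilibrium.
(A, B): Bob prefers A (7 > 2) — not an equilibrium.
(B, A): Alice prefers A (9 > -8) — not an equilibrium.
(B, B): Alice prefers A (3 > 1); Bob prefers A (-1 > -5) — not an equilibrium.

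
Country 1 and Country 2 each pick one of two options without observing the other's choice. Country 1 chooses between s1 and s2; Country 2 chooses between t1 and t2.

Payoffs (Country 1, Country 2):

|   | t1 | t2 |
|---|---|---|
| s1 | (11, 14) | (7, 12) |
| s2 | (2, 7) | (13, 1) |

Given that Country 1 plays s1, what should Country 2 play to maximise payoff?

Against s1, Country 2 earns 14 from t1 and 12 from t2.
So t1 is the best response.

t1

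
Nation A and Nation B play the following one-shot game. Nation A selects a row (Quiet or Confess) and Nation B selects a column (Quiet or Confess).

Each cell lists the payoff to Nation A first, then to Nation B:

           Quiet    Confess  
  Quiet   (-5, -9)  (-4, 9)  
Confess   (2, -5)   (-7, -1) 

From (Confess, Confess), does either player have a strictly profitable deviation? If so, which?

Nation A

Nation A at (Confess, Confess) earns -7; deviating to Quiet yields -4 — a strict improvement.
Nation B earns -1; deviating to Quiet yields -5 — not better.
Only Nation A has a strictly profitable deviation.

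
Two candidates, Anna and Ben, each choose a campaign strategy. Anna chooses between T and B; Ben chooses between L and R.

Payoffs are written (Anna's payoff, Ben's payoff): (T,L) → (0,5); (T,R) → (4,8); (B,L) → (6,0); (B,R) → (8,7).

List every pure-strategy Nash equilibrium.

(T, L): Anna prefers B (6 > 0); Ben prefers R (8 > 5) — not an equilibrium.
(T, R): Anna prefers B (8 > 4) — not an equilibrium.
(B, L): Ben prefers R (7 > 0) — not an equilibrium.
(B, R): Anna gets 8 ≥ 4 from T, and Ben gets 7 ≥ 0 from L — Nash equilibrium.

(B, R)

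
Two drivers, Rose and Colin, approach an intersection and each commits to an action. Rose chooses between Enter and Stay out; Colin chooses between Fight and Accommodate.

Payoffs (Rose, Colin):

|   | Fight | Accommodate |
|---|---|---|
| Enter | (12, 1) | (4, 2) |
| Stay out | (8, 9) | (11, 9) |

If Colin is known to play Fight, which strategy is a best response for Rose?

Enter

Against Fight, Rose earns 12 from Enter and 8 from Stay out.
So Enter is the best response.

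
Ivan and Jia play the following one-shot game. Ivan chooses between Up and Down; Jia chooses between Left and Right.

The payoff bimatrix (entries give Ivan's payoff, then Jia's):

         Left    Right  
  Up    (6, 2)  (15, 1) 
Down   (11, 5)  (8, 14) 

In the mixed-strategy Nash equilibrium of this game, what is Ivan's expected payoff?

First find y, the probability Jia plays Left, from Ivan's indifference between Up and Down: 6y + 15(1−y) = 11y + 8(1−y), giving y = 7/12.
Since Ivan is indifferent in equilibrium, Ivan's expected payoff equals the payoff from either row against (7/12, 5/12). Using Up: 6(7/12) + 15(5/12) = 39/4.

39/4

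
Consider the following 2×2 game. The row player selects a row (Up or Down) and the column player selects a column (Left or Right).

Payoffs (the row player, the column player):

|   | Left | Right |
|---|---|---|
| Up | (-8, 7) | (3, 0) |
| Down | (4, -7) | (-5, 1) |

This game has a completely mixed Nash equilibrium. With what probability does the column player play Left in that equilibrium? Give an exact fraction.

2/5

Let q be the probability that the column player plays Left. In a completely mixed equilibrium, the row player must be indifferent between Up and Down.
The row player's expected payoff from Up is −8q + 3(1−q); from Down it is 4q − 5(1−q).
Setting these equal: −11q + 3 = 9q − 5, so q = 2/5.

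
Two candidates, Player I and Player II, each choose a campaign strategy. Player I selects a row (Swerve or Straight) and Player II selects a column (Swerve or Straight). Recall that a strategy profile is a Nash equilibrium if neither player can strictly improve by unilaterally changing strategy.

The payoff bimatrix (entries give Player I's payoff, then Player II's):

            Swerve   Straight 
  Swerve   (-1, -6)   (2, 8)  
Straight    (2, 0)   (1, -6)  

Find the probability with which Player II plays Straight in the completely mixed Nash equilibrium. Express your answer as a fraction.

3/4

Let y be the probability that Player II plays Swerve. In a completely mixed equilibrium, Player I must be indifferent between Swerve and Straight.
Player I's expected payoff from Swerve is −y + 2(1−y); from Straight it is 2y + (1−y).
Setting these equal: −3y + 2 = y + 1, so y = 1/4.
Therefore Player II plays Straight with probability 1 − 1/4 = 3/4.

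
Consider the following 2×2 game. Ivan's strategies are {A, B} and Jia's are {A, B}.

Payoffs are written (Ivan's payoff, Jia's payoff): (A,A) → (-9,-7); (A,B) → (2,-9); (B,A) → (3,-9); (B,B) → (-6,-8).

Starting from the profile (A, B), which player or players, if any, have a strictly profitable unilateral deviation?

Ivan at (A, B) earns 2; deviating to B yields -6 — not better.
Jia earns -9; deviating to A yields -7 — a strict improvement.
Only Jia has a strictly profitable deviation.

Jia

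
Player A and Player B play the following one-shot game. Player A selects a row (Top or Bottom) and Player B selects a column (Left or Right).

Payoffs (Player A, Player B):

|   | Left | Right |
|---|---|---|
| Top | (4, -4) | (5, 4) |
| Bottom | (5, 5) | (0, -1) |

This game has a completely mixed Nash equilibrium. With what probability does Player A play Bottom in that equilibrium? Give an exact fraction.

Let p be the probability that Player A plays Top. In a completely mixed equilibrium, Player B must be indifferent between Left and Right.
Player B's expected payoff from Left is −4p + 5(1−p); from Right it is 4p − (1−p).
Setting these equal: −9p + 5 = 5p − 1, so p = 3/7.
Therefore Player A plays Bottom with probability 1 − 3/7 = 4/7.

4/7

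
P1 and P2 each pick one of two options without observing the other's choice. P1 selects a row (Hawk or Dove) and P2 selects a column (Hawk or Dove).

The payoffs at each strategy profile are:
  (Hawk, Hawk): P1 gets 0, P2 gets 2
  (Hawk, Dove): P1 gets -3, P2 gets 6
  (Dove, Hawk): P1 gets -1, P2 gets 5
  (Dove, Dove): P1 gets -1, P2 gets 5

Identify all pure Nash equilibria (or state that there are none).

(Dove, Dove)

(Hawk, Hawk): P2 prefers Dove (6 > 2) — not an equilibrium.
(Hawk, Dove): P1 prefers Dove (-1 > -3) — not an equilibrium.
(Dove, Hawk): P1 prefers Hawk (0 > -1) — not an equilibrium.
(Dove, Dove): P1 gets -1 ≥ -3 from Hawk, and P2 gets 5 ≥ 5 from Hawk — Nash equilibrium.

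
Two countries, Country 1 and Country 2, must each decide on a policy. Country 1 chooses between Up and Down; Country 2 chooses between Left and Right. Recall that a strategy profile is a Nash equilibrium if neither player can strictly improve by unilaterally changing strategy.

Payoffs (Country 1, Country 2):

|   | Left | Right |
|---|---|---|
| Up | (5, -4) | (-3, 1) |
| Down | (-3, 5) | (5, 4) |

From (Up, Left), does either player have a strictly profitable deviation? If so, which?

Country 2

Country 1 at (Up, Left) earns 5; deviating to Down yields -3 — not better.
Country 2 earns -4; deviating to Right yields 1 — a strict improvement.
Only Country 2 has a strictly profitable deviation.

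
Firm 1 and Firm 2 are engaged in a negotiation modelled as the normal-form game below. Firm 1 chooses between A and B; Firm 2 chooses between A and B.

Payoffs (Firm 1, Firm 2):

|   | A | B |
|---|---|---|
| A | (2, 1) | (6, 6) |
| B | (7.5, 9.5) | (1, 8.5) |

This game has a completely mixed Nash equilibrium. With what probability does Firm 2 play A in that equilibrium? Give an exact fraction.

10/21

Let y be the probability that Firm 2 plays A. In a completely mixed equilibrium, Firm 1 must be indifferent between A and B.
Firm 1's expected payoff from A is 2y + 6(1−y); from B it is 7.5y + (1−y).
Setting these equal: −4y + 6 = 6.5y + 1, so y = 10/21.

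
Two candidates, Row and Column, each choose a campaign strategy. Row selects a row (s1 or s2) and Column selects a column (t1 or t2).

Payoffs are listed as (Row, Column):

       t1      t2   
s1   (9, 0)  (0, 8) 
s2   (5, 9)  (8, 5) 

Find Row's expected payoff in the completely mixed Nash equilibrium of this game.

First find y, the probability Column plays t1, from Row's indifference between s1 and s2: 9y = 5y + 8(1−y), giving y = 2/3.
Since Row is indifferent in equilibrium, Row's expected payoff equals the payoff from either row against (2/3, 1/3). Using s1: 9(2/3) = 6.

6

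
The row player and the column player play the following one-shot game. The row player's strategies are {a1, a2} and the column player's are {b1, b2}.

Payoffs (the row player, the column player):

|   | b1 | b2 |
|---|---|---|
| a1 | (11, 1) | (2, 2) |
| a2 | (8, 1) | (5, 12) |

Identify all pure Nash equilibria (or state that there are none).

(a2, b2)

(a1, b1): the column player prefers b2 (2 > 1) — not an equilibrium.
(a1, b2): the row player prefers a2 (5 > 2) — not an equilibrium.
(a2, b1): the row player prefers a1 (11 > 8); the column player prefers b2 (12 > 1) — not an equilibrium.
(a2, b2): the row player gets 5 ≥ 2 from a1, and the column player gets 12 ≥ 1 from b1 — Nash equilibrium.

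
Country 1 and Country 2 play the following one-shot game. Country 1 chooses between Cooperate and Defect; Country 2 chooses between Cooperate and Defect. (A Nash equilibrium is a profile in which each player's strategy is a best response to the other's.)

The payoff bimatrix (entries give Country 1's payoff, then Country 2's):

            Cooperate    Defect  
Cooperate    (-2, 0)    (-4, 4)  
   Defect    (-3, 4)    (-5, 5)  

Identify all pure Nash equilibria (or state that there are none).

(Cooperate, Defect)

(Cooperate, Cooperate): Country 2 prefers Defect (4 > 0) — not an equilibrium.
(Cooperate, Defect): Country 1 gets -4 ≥ -5 from Defect, and Country 2 gets 4 ≥ 0 from Cooperate — Nash equilibrium.
(Defect, Cooperate): Country 1 prefers Cooperate (-2 > -3); Country 2 prefers Defect (5 > 4) — not an equilibrium.
(Defect, Defect): Country 1 prefers Cooperate (-4 > -5) — not an equilibrium.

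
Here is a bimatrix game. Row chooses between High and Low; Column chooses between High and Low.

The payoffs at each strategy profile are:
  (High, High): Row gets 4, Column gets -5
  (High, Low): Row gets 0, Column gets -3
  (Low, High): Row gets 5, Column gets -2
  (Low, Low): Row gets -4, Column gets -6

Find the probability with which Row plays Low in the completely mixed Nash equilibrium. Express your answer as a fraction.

1/3

Let x be the probability that Row plays High. In a completely mixed equilibrium, Column must be indifferent between High and Low.
Column's expected payoff from High is −5x − 2(1−x); from Low it is −3x − 6(1−x).
Setting these equal: −3x − 2 = 3x − 6, so x = 2/3.
Therefore Row plays Low with probability 1 − 2/3 = 1/3.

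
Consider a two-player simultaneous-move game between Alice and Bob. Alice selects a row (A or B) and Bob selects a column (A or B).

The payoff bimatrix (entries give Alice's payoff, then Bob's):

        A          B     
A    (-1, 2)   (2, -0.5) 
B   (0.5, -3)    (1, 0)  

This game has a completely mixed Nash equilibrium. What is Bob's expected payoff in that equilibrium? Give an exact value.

First find x, the probability Alice plays A, from Bob's indifference between A and B: 2x − 3(1−x) = −0.5x, giving x = 6/11.
Since Bob is indifferent in equilibrium, Bob's expected payoff equals the payoff from either column against (6/11, 5/11). Using A: 2(6/11) − 3(5/11) = -3/11.

-3/11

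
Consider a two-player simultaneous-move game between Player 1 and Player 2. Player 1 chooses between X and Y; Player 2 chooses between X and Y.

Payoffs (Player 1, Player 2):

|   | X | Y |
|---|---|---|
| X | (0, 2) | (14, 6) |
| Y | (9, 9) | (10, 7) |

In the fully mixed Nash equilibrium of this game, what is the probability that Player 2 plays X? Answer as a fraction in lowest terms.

4/13

Let c be the probability that Player 2 plays X. In a completely mixed equilibrium, Player 1 must be indifferent between X and Y.
Player 1's expected payoff from X is 14(1−c); from Y it is 9c + 10(1−c).
Setting these equal: −14c + 14 = −c + 10, so c = 4/13.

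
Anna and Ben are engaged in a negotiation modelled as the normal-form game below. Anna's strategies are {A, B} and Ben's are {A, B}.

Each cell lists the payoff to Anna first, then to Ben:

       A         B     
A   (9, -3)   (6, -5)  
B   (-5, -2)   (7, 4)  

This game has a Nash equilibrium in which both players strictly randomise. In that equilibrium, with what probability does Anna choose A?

Let x be the probability that Anna plays A. In a completely mixed equilibrium, Ben must be indifferent between A and B.
Ben's expected payoff from A is −3x − 2(1−x); from B it is −5x + 4(1−x).
Setting these equal: −x − 2 = −9x + 4, so x = 3/4.

3/4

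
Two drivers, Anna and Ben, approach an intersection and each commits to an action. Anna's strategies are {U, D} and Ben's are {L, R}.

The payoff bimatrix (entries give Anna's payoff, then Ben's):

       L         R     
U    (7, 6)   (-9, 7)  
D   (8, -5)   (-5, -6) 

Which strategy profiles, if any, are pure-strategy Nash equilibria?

(D, L)

(U, L): Anna prefers D (8 > 7); Ben prefers R (7 > 6) — not an equilibrium.
(U, R): Anna prefers D (-5 > -9) — not an equilibrium.
(D, L): Anna gets 8 ≥ 7 from U, and Ben gets -5 ≥ -6 from R — Nash equilibrium.
(D, R): Ben prefers L (-5 > -6) — not an equilibrium.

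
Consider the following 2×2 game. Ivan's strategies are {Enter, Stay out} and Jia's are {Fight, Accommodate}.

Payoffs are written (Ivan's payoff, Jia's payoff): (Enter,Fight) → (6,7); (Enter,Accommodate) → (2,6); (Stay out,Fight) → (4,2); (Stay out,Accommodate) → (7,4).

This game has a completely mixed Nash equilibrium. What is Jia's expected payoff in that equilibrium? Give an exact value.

First find p, the probability Ivan plays Enter, from Jia's indifference between Fight and Accommodate: 7p + 2(1−p) = 6p + 4(1−p), giving p = 2/3.
Since Jia is indifferent in equilibrium, Jia's expected payoff equals the payoff from either column against (2/3, 1/3). Using Fight: 7(2/3) + 2(1/3) = 16/3.

16/3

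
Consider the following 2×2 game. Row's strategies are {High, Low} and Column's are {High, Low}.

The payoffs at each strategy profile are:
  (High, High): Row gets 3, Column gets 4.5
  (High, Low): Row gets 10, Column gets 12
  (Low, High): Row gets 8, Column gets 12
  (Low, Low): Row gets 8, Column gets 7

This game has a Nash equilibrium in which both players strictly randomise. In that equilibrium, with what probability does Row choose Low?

3/5

Let p be the probability that Row plays High. In a completely mixed equilibrium, Column must be indifferent between High and Low.
Column's expected payoff from High is 4.5p + 12(1−p); from Low it is 12p + 7(1−p).
Setting these equal: −7.5p + 12 = 5p + 7, so p = 2/5.
Therefore Row plays Low with probability 1 − 2/5 = 3/5.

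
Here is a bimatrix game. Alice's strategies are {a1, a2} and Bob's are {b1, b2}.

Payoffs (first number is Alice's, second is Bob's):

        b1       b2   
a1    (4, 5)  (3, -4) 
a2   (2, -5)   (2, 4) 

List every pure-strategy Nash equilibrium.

(a1, b1)

(a1, b1): Alice gets 4 ≥ 2 from a2, and Bob gets 5 ≥ -4 from b2 — Nash equilibrium.
(a1, b2): Bob prefers b1 (5 > -4) — not an equilibrium.
(a2, b1): Alice prefers a1 (4 > 2); Bob prefers b2 (4 > -5) — not an equilibrium.
(a2, b2): Alice prefers a1 (3 > 2) — not an equilibrium.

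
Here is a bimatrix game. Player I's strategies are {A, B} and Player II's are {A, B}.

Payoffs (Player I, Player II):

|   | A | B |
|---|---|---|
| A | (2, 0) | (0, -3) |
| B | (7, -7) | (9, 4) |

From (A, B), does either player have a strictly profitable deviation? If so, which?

Player I at (A, B) earns 0; deviating to B yields 9 — a strict improvement.
Player II earns -3; deviating to A yields 0 — a strict improvement.
Both Player I and Player II have strictly profitable deviations.

Both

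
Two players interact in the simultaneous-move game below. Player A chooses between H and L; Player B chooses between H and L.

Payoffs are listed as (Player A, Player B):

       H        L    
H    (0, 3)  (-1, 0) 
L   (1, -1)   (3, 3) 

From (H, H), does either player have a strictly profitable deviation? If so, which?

Player A at (H, H) earns 0; deviating to L yields 1 — a strict improvement.
Player B earns 3; deviating to L yields 0 — not better.
Only Player A has a strictly profitable deviation.

Player A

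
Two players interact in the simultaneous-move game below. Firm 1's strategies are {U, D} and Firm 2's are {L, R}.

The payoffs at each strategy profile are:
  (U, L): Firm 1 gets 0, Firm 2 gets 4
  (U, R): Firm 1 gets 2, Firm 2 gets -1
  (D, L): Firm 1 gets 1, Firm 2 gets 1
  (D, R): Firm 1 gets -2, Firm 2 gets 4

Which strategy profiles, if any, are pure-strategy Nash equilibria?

(U, L): Firm 1 prefers D (1 > 0) — not an equilibrium.
(U, R): Firm 2 prefers L (4 > -1) — not an equilibrium.
(D, L): Firm 2 prefers R (4 > 1) — not an equilibrium.
(D, R): Firm 1 prefers U (2 > -2) — not an equilibrium.

none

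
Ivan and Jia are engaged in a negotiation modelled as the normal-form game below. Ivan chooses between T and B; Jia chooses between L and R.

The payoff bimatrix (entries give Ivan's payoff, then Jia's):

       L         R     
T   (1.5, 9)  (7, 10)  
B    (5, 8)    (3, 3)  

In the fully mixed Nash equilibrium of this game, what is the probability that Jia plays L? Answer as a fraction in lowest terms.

Let y be the probability that Jia plays L. In a completely mixed equilibrium, Ivan must be indifferent between T and B.
Ivan's expected payoff from T is 1.5y + 7(1−y); from B it is 5y + 3(1−y).
Setting these equal: −5.5y + 7 = 2y + 3, so y = 8/15.

8/15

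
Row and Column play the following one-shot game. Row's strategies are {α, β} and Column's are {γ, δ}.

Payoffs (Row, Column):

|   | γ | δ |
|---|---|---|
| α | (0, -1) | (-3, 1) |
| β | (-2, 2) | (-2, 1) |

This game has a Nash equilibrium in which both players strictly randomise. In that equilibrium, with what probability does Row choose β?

2/3

Let p be the probability that Row plays α. In a completely mixed equilibrium, Column must be indifferent between γ and δ.
Column's expected payoff from γ is −p + 2(1−p); from δ it is p + (1−p).
Setting these equal: −3p + 2 = 1, so p = 1/3.
Therefore Row plays β with probability 1 − 1/3 = 2/3.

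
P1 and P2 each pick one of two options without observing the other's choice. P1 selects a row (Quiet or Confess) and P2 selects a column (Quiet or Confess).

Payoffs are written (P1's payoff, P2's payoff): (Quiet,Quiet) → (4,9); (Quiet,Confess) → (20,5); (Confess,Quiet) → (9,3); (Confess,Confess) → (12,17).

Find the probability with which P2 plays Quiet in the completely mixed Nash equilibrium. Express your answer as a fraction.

Let q be the probability that P2 plays Quiet. In a completely mixed equilibrium, P1 must be indifferent between Quiet and Confess.
P1's expected payoff from Quiet is 4q + 20(1−q); from Confess it is 9q + 12(1−q).
Setting these equal: −16q + 20 = −3q + 12, so q = 8/13.

8/13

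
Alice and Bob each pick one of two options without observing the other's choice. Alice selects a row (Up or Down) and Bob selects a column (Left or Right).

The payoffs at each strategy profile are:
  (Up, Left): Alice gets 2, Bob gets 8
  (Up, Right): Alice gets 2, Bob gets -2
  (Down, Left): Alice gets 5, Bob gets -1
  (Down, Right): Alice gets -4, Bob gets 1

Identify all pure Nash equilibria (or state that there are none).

none

(Up, Left): Alice prefers Down (5 > 2) — not an equilibrium.
(Up, Right): Bob prefers Left (8 > -2) — not an equilibrium.
(Down, Left): Bob prefers Right (1 > -1) — not an equilibrium.
(Down, Right): Alice prefers Up (2 > -4) — not an equilibrium.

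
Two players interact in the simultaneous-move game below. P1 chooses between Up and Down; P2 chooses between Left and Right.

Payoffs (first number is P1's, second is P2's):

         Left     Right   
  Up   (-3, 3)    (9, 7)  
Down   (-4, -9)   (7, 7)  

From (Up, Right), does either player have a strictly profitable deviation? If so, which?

P1 at (Up, Right) earns 9; deviating to Down yields 7 — not better.
P2 earns 7; deviating to Left yields 3 — not better.
Neither player can strictly improve; the profile is a Nash equilibrium.

Neither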